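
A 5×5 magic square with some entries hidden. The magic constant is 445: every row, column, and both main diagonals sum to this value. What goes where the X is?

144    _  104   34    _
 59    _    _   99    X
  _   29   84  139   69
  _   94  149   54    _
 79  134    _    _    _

Row 3 must total 445; the given cells sum to 321, so (3,1) = 124.
The remaining cell in column 1 is (4,1) = 445 − 406 = 39.
Using column 4: 34 + 99 + 139 + 54 + ? → (5,4) = 445 − 326 = 119.
The remaining cell in anti-diagonal is (1,5) = 445 − 356 = 89.
Using row 1: 144 + 104 + 34 + 89 + ? → (1,2) = 445 − 371 = 74.
Row 4 needs 445; the known cells sum to 336, so (4,5) = 109.
Column 2: 74 + 29 + 94 + 134 + ? = 445, so (2,2) = 114.
The remaining cell in main diagonal is (5,5) = 445 − 396 = 49.
From row 5, 445 − (79 + 134 + 119 + 49) gives (5,3) = 64.
Using column 3: 104 + 84 + 149 + 64 + ? → (2,3) = 445 − 401 = 44.
Column 5: 89 + 69 + 109 + 49 + ? = 445, so (2,5) = 129.

129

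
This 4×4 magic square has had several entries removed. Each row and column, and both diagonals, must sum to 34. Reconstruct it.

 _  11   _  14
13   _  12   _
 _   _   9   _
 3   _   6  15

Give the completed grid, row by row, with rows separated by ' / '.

Row 4 must total 34; the given cells sum to 24, so (4,2) = 10.
From column 3, 34 − (12 + 9 + 6) gives (1,3) = 7.
From anti-diagonal, 34 − (14 + 12 + 3) gives (3,2) = 5.
Row 1 needs 34; the known cells sum to 32, so (1,1) = 2.
Column 1 needs 34; the known cells sum to 18, so (3,1) = 16.
Column 2 needs 34; the known cells sum to 26, so (2,2) = 8.
The remaining cell in row 2 is (2,4) = 34 − 33 = 1.
Row 3 must total 34; the given cells sum to 30, so (3,4) = 4.

2 11 7 14 / 13 8 12 1 / 16 5 9 4 / 3 10 6 15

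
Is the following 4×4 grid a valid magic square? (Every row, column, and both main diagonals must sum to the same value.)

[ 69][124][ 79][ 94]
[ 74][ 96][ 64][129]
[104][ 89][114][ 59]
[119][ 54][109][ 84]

Row 1: 69 + 124 + 79 + 94 = 366.
Row 2: 74 + 96 + 64 + 129 = 363.
Row 3: 104 + 89 + 114 + 59 = 366.
Row 4: 119 + 54 + 109 + 84 = 366.
Column 1: 69 + 74 + 104 + 119 = 366.
Column 2: 124 + 96 + 89 + 54 = 363.
Column 3: 79 + 64 + 114 + 109 = 366.
Column 4: 94 + 129 + 59 + 84 = 366.
Main diagonal: 69 + 96 + 114 + 84 = 363.
Anti-diagonal: 94 + 64 + 89 + 119 = 366.

No — anti-diagonal sums to 366 but row 2 sums to 363.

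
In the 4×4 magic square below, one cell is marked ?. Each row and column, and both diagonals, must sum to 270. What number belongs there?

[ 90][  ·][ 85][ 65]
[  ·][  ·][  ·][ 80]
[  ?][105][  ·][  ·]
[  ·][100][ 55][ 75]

45

Row 1: 90 + 85 + 65 + ? = 270, so (1,2) = 30.
Row 4 must total 270; the given cells sum to 230, so (4,1) = 40.
Column 2: 30 + 105 + 100 + ? = 270, so (2,2) = 35.
The remaining cell in column 4 is (3,4) = 270 − 220 = 50.
Main diagonal: 90 + 35 + 75 + ? = 270, so (3,3) = 70.
Anti-diagonal must total 270; the given cells sum to 210, so (2,3) = 60.
The remaining cell in row 2 is (2,1) = 270 − 175 = 95.
Row 3 needs 270; the known cells sum to 225, so (3,1) = 45.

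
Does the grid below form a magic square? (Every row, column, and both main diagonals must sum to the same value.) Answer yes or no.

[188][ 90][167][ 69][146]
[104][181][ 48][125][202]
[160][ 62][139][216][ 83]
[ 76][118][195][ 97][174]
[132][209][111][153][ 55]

Row 1: 188 + 90 + 167 + 69 + 146 = 660.
Row 2: 104 + 181 + 48 + 125 + 202 = 660.
Row 3: 160 + 62 + 139 + 216 + 83 = 660.
Row 4: 76 + 118 + 195 + 97 + 174 = 660.
Row 5: 132 + 209 + 111 + 153 + 55 = 660.
Column 1: 188 + 104 + 160 + 76 + 132 = 660.
Column 2: 90 + 181 + 62 + 118 + 209 = 660.
Column 3: 167 + 48 + 139 + 195 + 111 = 660.
Column 4: 69 + 125 + 216 + 97 + 153 = 660.
Column 5: 146 + 202 + 83 + 174 + 55 = 660.
Main diagonal: 188 + 181 + 139 + 97 + 55 = 660.
Anti-diagonal: 146 + 125 + 139 + 118 + 132 = 660.
All lines sum to 660.

Yes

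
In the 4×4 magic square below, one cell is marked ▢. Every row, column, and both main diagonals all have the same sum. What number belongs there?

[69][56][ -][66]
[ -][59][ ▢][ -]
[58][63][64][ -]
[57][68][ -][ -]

Column 2 is complete and sums to 246; that is the magic constant.
The remaining cell in row 1 is (1,3) = 246 − 191 = 55.
Row 3 must total 246; the given cells sum to 185, so (3,4) = 61.
Using column 1: 69 + 58 + 57 + ? → (2,1) = 246 − 184 = 62.
Main diagonal: 69 + 59 + 64 + ? = 246, so (4,4) = 54.
Anti-diagonal must total 246; the given cells sum to 186, so (2,3) = 60.

60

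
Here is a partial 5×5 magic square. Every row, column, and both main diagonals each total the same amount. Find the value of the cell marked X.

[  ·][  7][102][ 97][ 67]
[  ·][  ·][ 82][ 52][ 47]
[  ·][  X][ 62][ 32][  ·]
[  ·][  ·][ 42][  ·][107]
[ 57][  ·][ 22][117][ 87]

Column 3 is complete and sums to 310; that is the magic constant.
From row 1, 310 − (7 + 102 + 97 + 67) gives (1,1) = 37.
The remaining cell in row 5 is (5,2) = 310 − 283 = 27.
Column 4: 97 + 52 + 32 + 117 + ? = 310, so (4,4) = 12.
The remaining cell in column 5 is (3,5) = 310 − 308 = 2.
Main diagonal must total 310; the given cells sum to 198, so (2,2) = 112.
Using anti-diagonal: 67 + 52 + 62 + 57 + ? → (4,2) = 310 − 238 = 72.
Row 2 needs 310; the known cells sum to 293, so (2,1) = 17.
The remaining cell in row 4 is (4,1) = 310 − 233 = 77.
Column 1 needs 310; the known cells sum to 188, so (3,1) = 122.
Column 2 needs 310; the known cells sum to 218, so (3,2) = 92.

92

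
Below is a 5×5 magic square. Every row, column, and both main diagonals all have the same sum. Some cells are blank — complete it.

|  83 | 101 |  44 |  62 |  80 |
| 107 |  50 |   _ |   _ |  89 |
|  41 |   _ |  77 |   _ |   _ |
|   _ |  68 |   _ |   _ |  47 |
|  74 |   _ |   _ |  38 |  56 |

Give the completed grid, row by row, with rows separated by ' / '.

Row 1 is already complete: 83 + 101 + 44 + 62 + 80 = 370, so that is the magic constant.
From column 1, 370 − (83 + 107 + 41 + 74) gives (4,1) = 65.
Column 5 must total 370; the given cells sum to 272, so (3,5) = 98.
Using main diagonal: 83 + 50 + 77 + 56 + ? → (4,4) = 370 − 266 = 104.
From anti-diagonal, 370 − (80 + 77 + 68 + 74) gives (2,4) = 71.
The remaining cell in row 2 is (2,3) = 370 − 317 = 53.
From row 4, 370 − (65 + 68 + 104 + 47) gives (4,3) = 86.
Column 3 must total 370; the given cells sum to 260, so (5,3) = 110.
Column 4 must total 370; the given cells sum to 275, so (3,4) = 95.
The remaining cell in row 3 is (3,2) = 370 − 311 = 59.
The remaining cell in row 5 is (5,2) = 370 − 278 = 92.

83 101 44 62 80 / 107 50 53 71 89 / 41 59 77 95 98 / 65 68 86 104 47 / 74 92 110 38 56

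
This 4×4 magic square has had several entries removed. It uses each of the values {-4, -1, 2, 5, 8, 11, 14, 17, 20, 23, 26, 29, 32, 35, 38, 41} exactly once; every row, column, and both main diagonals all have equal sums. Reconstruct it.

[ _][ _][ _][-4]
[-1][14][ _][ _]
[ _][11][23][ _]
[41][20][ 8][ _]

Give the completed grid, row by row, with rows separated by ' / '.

The 16 entries sum to 296, so each line sums to 296/4 = 74.
Using row 4: 41 + 20 + 8 + ? → (4,4) = 74 − 69 = 5.
The remaining cell in column 2 is (1,2) = 74 − 45 = 29.
Main diagonal needs 74; the known cells sum to 42, so (1,1) = 32.
The remaining cell in anti-diagonal is (2,3) = 74 − 48 = 26.
Row 1: 32 + 29 + (-4) + ? = 74, so (1,3) = 17.
Row 2: -1 + 14 + 26 + ? = 74, so (2,4) = 35.
The remaining cell in column 1 is (3,1) = 74 − 72 = 2.
Column 4 must total 74; the given cells sum to 36, so (3,4) = 38.

32 29 17 -4 / -1 14 26 35 / 2 11 23 38 / 41 20 8 5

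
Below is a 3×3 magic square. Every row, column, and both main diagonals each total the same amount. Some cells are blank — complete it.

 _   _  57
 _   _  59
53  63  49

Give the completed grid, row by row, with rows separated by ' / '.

61 47 57 / 51 55 59 / 53 63 49

Column 3 is already complete: 57 + 59 + 49 = 165, so that is the magic constant.
The remaining cell in anti-diagonal is (2,2) = 165 − 110 = 55.
Using row 2: 55 + 59 + ? → (2,1) = 165 − 114 = 51.
The remaining cell in column 1 is (1,1) = 165 − 104 = 61.
Column 2 needs 165; the known cells sum to 118, so (1,2) = 47.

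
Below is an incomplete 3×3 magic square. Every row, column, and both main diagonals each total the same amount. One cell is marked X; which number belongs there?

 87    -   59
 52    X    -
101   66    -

80

Column 1 is complete and sums to 240; that is the magic constant.
The remaining cell in row 1 is (1,2) = 240 − 146 = 94.
The remaining cell in row 3 is (3,3) = 240 − 167 = 73.
From column 2, 240 − (94 + 66) gives (2,2) = 80.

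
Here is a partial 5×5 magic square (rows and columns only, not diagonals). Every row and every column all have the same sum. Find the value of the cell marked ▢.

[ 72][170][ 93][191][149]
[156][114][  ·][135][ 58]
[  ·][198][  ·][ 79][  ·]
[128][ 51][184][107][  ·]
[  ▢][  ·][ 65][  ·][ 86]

Row 1 is complete and sums to 675; that is the magic constant.
Row 2 must total 675; the given cells sum to 463, so (2,3) = 212.
Row 4 needs 675; the known cells sum to 470, so (4,5) = 205.
Column 2: 170 + 114 + 198 + 51 + ? = 675, so (5,2) = 142.
From column 3, 675 − (93 + 212 + 184 + 65) gives (3,3) = 121.
Column 4 must total 675; the given cells sum to 512, so (5,4) = 163.
Column 5 needs 675; the known cells sum to 498, so (3,5) = 177.
Using row 3: 198 + 121 + 79 + 177 + ? → (3,1) = 675 − 575 = 100.
Row 5: 142 + 65 + 163 + 86 + ? = 675, so (5,1) = 219.

219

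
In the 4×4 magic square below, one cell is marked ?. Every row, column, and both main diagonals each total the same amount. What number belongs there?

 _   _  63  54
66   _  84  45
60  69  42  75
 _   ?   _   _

78

Row 3 is complete and sums to 246; that is the magic constant.
Row 2 must total 246; the given cells sum to 195, so (2,2) = 51.
Using column 3: 63 + 84 + 42 + ? → (4,3) = 246 − 189 = 57.
Using column 4: 54 + 45 + 75 + ? → (4,4) = 246 − 174 = 72.
From main diagonal, 246 − (51 + 42 + 72) gives (1,1) = 81.
Anti-diagonal needs 246; the known cells sum to 207, so (4,1) = 39.
Row 1 needs 246; the known cells sum to 198, so (1,2) = 48.
Row 4: 39 + 57 + 72 + ? = 246, so (4,2) = 78.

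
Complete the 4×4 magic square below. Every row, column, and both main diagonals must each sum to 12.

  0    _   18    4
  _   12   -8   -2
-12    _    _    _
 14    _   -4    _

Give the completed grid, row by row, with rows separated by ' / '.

From row 1, 12 − (0 + 18 + 4) gives (1,2) = -10.
Row 2: 12 + (-8) + (-2) + ? = 12, so (2,1) = 10.
The remaining cell in column 3 is (3,3) = 12 − 6 = 6.
From main diagonal, 12 − (0 + 12 + 6) gives (4,4) = -6.
Anti-diagonal needs 12; the known cells sum to 10, so (3,2) = 2.
Row 3 needs 12; the known cells sum to -4, so (3,4) = 16.
Row 4 must total 12; the given cells sum to 4, so (4,2) = 8.

0 -10 18 4 / 10 12 -8 -2 / -12 2 6 16 / 14 8 -4 -6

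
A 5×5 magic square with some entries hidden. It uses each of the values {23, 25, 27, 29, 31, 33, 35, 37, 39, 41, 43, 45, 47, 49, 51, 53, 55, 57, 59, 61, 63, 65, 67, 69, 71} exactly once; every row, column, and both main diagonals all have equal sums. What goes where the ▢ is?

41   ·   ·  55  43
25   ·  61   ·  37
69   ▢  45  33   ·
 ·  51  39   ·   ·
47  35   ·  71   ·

57

The 25 entries sum to 1175, so each line sums to 1175/5 = 235.
Using column 1: 41 + 25 + 69 + 47 + ? → (4,1) = 235 − 182 = 53.
Anti-diagonal: 43 + 45 + 51 + 47 + ? = 235, so (2,4) = 49.
From row 2, 235 − (25 + 61 + 49 + 37) gives (2,2) = 63.
Using column 4: 55 + 49 + 33 + 71 + ? → (4,4) = 235 − 208 = 27.
Main diagonal must total 235; the given cells sum to 176, so (5,5) = 59.
The remaining cell in row 4 is (4,5) = 235 − 170 = 65.
From row 5, 235 − (47 + 35 + 71 + 59) gives (5,3) = 23.
Column 3 must total 235; the given cells sum to 168, so (1,3) = 67.
Using column 5: 43 + 37 + 65 + 59 + ? → (3,5) = 235 − 204 = 31.
Row 1 needs 235; the known cells sum to 206, so (1,2) = 29.
The remaining cell in row 3 is (3,2) = 235 − 178 = 57.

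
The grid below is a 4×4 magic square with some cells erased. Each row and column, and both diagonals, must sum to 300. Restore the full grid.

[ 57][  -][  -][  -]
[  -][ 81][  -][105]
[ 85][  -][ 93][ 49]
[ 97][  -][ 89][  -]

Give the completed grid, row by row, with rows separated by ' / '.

57 101 65 77 / 61 81 53 105 / 85 73 93 49 / 97 45 89 69

Row 3 must total 300; the given cells sum to 227, so (3,2) = 73.
Column 1: 57 + 85 + 97 + ? = 300, so (2,1) = 61.
From main diagonal, 300 − (57 + 81 + 93) gives (4,4) = 69.
The remaining cell in row 2 is (2,3) = 300 − 247 = 53.
From row 4, 300 − (97 + 89 + 69) gives (4,2) = 45.
Using column 2: 81 + 73 + 45 + ? → (1,2) = 300 − 199 = 101.
From column 3, 300 − (53 + 93 + 89) gives (1,3) = 65.
Column 4: 105 + 49 + 69 + ? = 300, so (1,4) = 77.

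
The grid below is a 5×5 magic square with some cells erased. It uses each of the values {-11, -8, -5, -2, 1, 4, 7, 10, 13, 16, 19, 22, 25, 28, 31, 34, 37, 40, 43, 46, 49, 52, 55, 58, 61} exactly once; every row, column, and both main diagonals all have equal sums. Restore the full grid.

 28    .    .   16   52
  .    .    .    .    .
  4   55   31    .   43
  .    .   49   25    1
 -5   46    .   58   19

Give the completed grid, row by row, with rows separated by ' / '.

The 25 entries sum to 625, so each line sums to 625/5 = 125.
Row 3: 4 + 55 + 31 + 43 + ? = 125, so (3,4) = -8.
Row 5 needs 125; the known cells sum to 118, so (5,3) = 7.
From column 4, 125 − (16 + (-8) + 25 + 58) gives (2,4) = 34.
The remaining cell in column 5 is (2,5) = 125 − 115 = 10.
The remaining cell in main diagonal is (2,2) = 125 − 103 = 22.
Anti-diagonal must total 125; the given cells sum to 112, so (4,2) = 13.
Row 4: 13 + 49 + 25 + 1 + ? = 125, so (4,1) = 37.
The remaining cell in column 1 is (2,1) = 125 − 64 = 61.
Column 2 needs 125; the known cells sum to 136, so (1,2) = -11.
Row 1 must total 125; the given cells sum to 85, so (1,3) = 40.
Row 2 must total 125; the given cells sum to 127, so (2,3) = -2.

28 -11 40 16 52 / 61 22 -2 34 10 / 4 55 31 -8 43 / 37 13 49 25 1 / -5 46 7 58 19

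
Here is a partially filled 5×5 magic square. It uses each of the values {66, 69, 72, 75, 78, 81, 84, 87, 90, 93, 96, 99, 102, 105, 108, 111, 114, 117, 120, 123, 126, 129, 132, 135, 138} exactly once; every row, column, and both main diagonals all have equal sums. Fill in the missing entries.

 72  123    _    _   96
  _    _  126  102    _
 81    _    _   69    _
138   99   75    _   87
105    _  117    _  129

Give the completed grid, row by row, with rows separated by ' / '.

72 123 84 135 96 / 114 90 126 102 78 / 81 132 108 69 120 / 138 99 75 111 87 / 105 66 117 93 129

The 25 entries sum to 2550, so each line sums to 2550/5 = 510.
Using row 4: 138 + 99 + 75 + 87 + ? → (4,4) = 510 − 399 = 111.
Column 1 must total 510; the given cells sum to 396, so (2,1) = 114.
Anti-diagonal must total 510; the given cells sum to 402, so (3,3) = 108.
Column 3 must total 510; the given cells sum to 426, so (1,3) = 84.
Using main diagonal: 72 + 108 + 111 + 129 + ? → (2,2) = 510 − 420 = 90.
Row 1 must total 510; the given cells sum to 375, so (1,4) = 135.
Using row 2: 114 + 90 + 126 + 102 + ? → (2,5) = 510 − 432 = 78.
Column 4: 135 + 102 + 69 + 111 + ? = 510, so (5,4) = 93.
From column 5, 510 − (96 + 78 + 87 + 129) gives (3,5) = 120.
Row 3 must total 510; the given cells sum to 378, so (3,2) = 132.
Row 5 must total 510; the given cells sum to 444, so (5,2) = 66.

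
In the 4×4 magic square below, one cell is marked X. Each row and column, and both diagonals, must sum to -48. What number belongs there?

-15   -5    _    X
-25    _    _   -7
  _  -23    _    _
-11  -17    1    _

-1

Row 4 must total -48; the given cells sum to -27, so (4,4) = -21.
Column 1: -15 + (-25) + (-11) + ? = -48, so (3,1) = 3.
Using column 2: -5 + (-23) + (-17) + ? → (2,2) = -48 − (-45) = -3.
From main diagonal, -48 − (-15 + (-3) + (-21)) gives (3,3) = -9.
The remaining cell in row 2 is (2,3) = -48 − (-35) = -13.
Row 3: 3 + (-23) + (-9) + ? = -48, so (3,4) = -19.
Column 3 must total -48; the given cells sum to -21, so (1,3) = -27.
Column 4 needs -48; the known cells sum to -47, so (1,4) = -1.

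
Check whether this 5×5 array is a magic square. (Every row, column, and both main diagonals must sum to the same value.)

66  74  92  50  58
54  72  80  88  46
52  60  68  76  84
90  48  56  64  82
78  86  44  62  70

Yes

Row 1: 66 + 74 + 92 + 50 + 58 = 340.
Row 2: 54 + 72 + 80 + 88 + 46 = 340.
Row 3: 52 + 60 + 68 + 76 + 84 = 340.
Row 4: 90 + 48 + 56 + 64 + 82 = 340.
Row 5: 78 + 86 + 44 + 62 + 70 = 340.
Column 1: 66 + 54 + 52 + 90 + 78 = 340.
Column 2: 74 + 72 + 60 + 48 + 86 = 340.
Column 3: 92 + 80 + 68 + 56 + 44 = 340.
Column 4: 50 + 88 + 76 + 64 + 62 = 340.
Column 5: 58 + 46 + 84 + 82 + 70 = 340.
Main diagonal: 66 + 72 + 68 + 64 + 70 = 340.
Anti-diagonal: 58 + 88 + 68 + 48 + 78 = 340.
All lines sum to 340.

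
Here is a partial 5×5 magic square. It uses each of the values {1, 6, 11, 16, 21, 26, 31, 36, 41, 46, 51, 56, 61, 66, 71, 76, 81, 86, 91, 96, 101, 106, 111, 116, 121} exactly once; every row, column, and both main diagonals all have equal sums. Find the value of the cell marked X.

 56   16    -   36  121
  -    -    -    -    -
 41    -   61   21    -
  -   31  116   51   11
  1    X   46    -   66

86

The 25 entries sum to 1525, so each line sums to 1525/5 = 305.
Row 1: 56 + 16 + 36 + 121 + ? = 305, so (1,3) = 76.
Using row 4: 31 + 116 + 51 + 11 + ? → (4,1) = 305 − 209 = 96.
From column 1, 305 − (56 + 41 + 96 + 1) gives (2,1) = 111.
Column 3 must total 305; the given cells sum to 299, so (2,3) = 6.
From main diagonal, 305 − (56 + 61 + 51 + 66) gives (2,2) = 71.
Using anti-diagonal: 121 + 61 + 31 + 1 + ? → (2,4) = 305 − 214 = 91.
Row 2 must total 305; the given cells sum to 279, so (2,5) = 26.
Using column 4: 36 + 91 + 21 + 51 + ? → (5,4) = 305 − 199 = 106.
Using column 5: 121 + 26 + 11 + 66 + ? → (3,5) = 305 − 224 = 81.
Row 3: 41 + 61 + 21 + 81 + ? = 305, so (3,2) = 101.
Row 5 must total 305; the given cells sum to 219, so (5,2) = 86.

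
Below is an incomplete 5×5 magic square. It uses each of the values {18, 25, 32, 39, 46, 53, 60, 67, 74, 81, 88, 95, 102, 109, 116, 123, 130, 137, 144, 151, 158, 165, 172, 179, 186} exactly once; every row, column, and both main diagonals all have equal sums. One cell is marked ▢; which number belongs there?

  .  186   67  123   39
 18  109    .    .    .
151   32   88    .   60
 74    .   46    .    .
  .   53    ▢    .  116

The 25 entries sum to 2550, so each line sums to 2550/5 = 510.
Row 1 must total 510; the given cells sum to 415, so (1,1) = 95.
Row 3: 151 + 32 + 88 + 60 + ? = 510, so (3,4) = 179.
Column 1 must total 510; the given cells sum to 338, so (5,1) = 172.
Column 2 needs 510; the known cells sum to 380, so (4,2) = 130.
Main diagonal must total 510; the given cells sum to 408, so (4,4) = 102.
Anti-diagonal needs 510; the known cells sum to 429, so (2,4) = 81.
Row 4: 74 + 130 + 46 + 102 + ? = 510, so (4,5) = 158.
Column 4 must total 510; the given cells sum to 485, so (5,4) = 25.
Using column 5: 39 + 60 + 158 + 116 + ? → (2,5) = 510 − 373 = 137.
The remaining cell in row 2 is (2,3) = 510 − 345 = 165.
Row 5: 172 + 53 + 25 + 116 + ? = 510, so (5,3) = 144.

144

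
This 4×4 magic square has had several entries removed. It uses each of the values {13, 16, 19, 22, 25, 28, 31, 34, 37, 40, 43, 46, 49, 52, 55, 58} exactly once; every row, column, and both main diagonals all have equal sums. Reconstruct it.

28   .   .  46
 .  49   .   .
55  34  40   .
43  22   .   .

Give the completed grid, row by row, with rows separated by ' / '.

The 16 entries sum to 568, so each line sums to 568/4 = 142.
Row 3 needs 142; the known cells sum to 129, so (3,4) = 13.
The remaining cell in column 1 is (2,1) = 142 − 126 = 16.
The remaining cell in column 2 is (1,2) = 142 − 105 = 37.
Main diagonal: 28 + 49 + 40 + ? = 142, so (4,4) = 25.
Anti-diagonal must total 142; the given cells sum to 123, so (2,3) = 19.
Using row 1: 28 + 37 + 46 + ? → (1,3) = 142 − 111 = 31.
Row 2 must total 142; the given cells sum to 84, so (2,4) = 58.
The remaining cell in row 4 is (4,3) = 142 − 90 = 52.

28 37 31 46 / 16 49 19 58 / 55 34 40 13 / 43 22 52 25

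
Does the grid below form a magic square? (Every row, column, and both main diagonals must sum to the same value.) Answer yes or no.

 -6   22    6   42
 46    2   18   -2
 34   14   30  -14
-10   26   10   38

Yes

Row 1: -6 + 22 + 6 + 42 = 64.
Row 2: 46 + 2 + 18 + (-2) = 64.
Row 3: 34 + 14 + 30 + (-14) = 64.
Row 4: -10 + 26 + 10 + 38 = 64.
Column 1: -6 + 46 + 34 + (-10) = 64.
Column 2: 22 + 2 + 14 + 26 = 64.
Column 3: 6 + 18 + 30 + 10 = 64.
Column 4: 42 + (-2) + (-14) + 38 = 64.
Main diagonal: -6 + 2 + 30 + 38 = 64.
Anti-diagonal: 42 + 18 + 14 + (-10) = 64.
All lines sum to 64.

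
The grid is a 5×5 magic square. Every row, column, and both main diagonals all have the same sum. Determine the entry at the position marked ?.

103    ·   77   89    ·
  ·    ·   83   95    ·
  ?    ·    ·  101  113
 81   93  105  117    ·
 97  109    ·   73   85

Column 4 is complete and sums to 475; that is the magic constant.
Row 4: 81 + 93 + 105 + 117 + ? = 475, so (4,5) = 79.
From row 5, 475 − (97 + 109 + 73 + 85) gives (5,3) = 111.
Using column 3: 77 + 83 + 105 + 111 + ? → (3,3) = 475 − 376 = 99.
Main diagonal must total 475; the given cells sum to 404, so (2,2) = 71.
Anti-diagonal: 95 + 99 + 93 + 97 + ? = 475, so (1,5) = 91.
Row 1 needs 475; the known cells sum to 360, so (1,2) = 115.
Column 2: 115 + 71 + 93 + 109 + ? = 475, so (3,2) = 87.
Column 5: 91 + 113 + 79 + 85 + ? = 475, so (2,5) = 107.
The remaining cell in row 2 is (2,1) = 475 − 356 = 119.
Using row 3: 87 + 99 + 101 + 113 + ? → (3,1) = 475 − 400 = 75.

75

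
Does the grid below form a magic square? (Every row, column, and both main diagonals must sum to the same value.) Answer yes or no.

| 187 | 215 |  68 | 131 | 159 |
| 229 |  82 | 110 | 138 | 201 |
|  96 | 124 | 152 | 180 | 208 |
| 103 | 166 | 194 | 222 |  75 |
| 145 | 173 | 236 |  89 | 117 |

Row 1: 187 + 215 + 68 + 131 + 159 = 760.
Row 2: 229 + 82 + 110 + 138 + 201 = 760.
Row 3: 96 + 124 + 152 + 180 + 208 = 760.
Row 4: 103 + 166 + 194 + 222 + 75 = 760.
Row 5: 145 + 173 + 236 + 89 + 117 = 760.
Column 1: 187 + 229 + 96 + 103 + 145 = 760.
Column 2: 215 + 82 + 124 + 166 + 173 = 760.
Column 3: 68 + 110 + 152 + 194 + 236 = 760.
Column 4: 131 + 138 + 180 + 222 + 89 = 760.
Column 5: 159 + 201 + 208 + 75 + 117 = 760.
Main diagonal: 187 + 82 + 152 + 222 + 117 = 760.
Anti-diagonal: 159 + 138 + 152 + 166 + 145 = 760.
All lines sum to 760.

Yes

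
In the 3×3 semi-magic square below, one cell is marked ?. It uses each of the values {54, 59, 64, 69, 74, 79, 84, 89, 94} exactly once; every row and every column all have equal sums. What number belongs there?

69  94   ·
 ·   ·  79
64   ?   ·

The 9 entries sum to 666, so each line sums to 666/3 = 222.
Row 1: 69 + 94 + ? = 222, so (1,3) = 59.
Using column 1: 69 + 64 + ? → (2,1) = 222 − 133 = 89.
Column 3 must total 222; the given cells sum to 138, so (3,3) = 84.
Using row 2: 89 + 79 + ? → (2,2) = 222 − 168 = 54.
From row 3, 222 − (64 + 84) gives (3,2) = 74.

74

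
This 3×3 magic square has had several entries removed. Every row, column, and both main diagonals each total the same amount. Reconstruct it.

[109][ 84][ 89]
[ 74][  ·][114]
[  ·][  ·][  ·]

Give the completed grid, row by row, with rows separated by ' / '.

Row 1 is already complete: 109 + 84 + 89 = 282, so that is the magic constant.
The remaining cell in row 2 is (2,2) = 282 − 188 = 94.
Column 1 must total 282; the given cells sum to 183, so (3,1) = 99.
Column 2 must total 282; the given cells sum to 178, so (3,2) = 104.
Column 3: 89 + 114 + ? = 282, so (3,3) = 79.

109 84 89 / 74 94 114 / 99 104 79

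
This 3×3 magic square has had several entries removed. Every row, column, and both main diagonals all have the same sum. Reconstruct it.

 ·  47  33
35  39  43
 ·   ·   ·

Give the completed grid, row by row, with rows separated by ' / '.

37 47 33 / 35 39 43 / 45 31 41

Row 2 is already complete: 35 + 39 + 43 = 117, so that is the magic constant.
Row 1 needs 117; the known cells sum to 80, so (1,1) = 37.
The remaining cell in column 1 is (3,1) = 117 − 72 = 45.
Using column 2: 47 + 39 + ? → (3,2) = 117 − 86 = 31.
The remaining cell in column 3 is (3,3) = 117 − 76 = 41.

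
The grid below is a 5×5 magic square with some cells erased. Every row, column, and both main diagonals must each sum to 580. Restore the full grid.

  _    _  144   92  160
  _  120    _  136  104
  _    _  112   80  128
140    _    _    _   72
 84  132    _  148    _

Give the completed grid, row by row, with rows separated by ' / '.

108 76 144 92 160 / 152 120 68 136 104 / 96 164 112 80 128 / 140 88 156 124 72 / 84 132 100 148 116

Column 4: 92 + 136 + 80 + 148 + ? = 580, so (4,4) = 124.
The remaining cell in column 5 is (5,5) = 580 − 464 = 116.
Main diagonal needs 580; the known cells sum to 472, so (1,1) = 108.
From anti-diagonal, 580 − (160 + 136 + 112 + 84) gives (4,2) = 88.
Row 1: 108 + 144 + 92 + 160 + ? = 580, so (1,2) = 76.
Row 4 must total 580; the given cells sum to 424, so (4,3) = 156.
Row 5 must total 580; the given cells sum to 480, so (5,3) = 100.
Using column 2: 76 + 120 + 88 + 132 + ? → (3,2) = 580 − 416 = 164.
The remaining cell in column 3 is (2,3) = 580 − 512 = 68.
Row 2 must total 580; the given cells sum to 428, so (2,1) = 152.
Row 3: 164 + 112 + 80 + 128 + ? = 580, so (3,1) = 96.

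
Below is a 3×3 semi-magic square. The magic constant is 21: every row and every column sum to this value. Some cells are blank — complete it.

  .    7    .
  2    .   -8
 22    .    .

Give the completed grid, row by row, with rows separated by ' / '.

-3 7 17 / 2 27 -8 / 22 -13 12

Row 2 must total 21; the given cells sum to -6, so (2,2) = 27.
Using column 1: 2 + 22 + ? → (1,1) = 21 − 24 = -3.
Using column 2: 7 + 27 + ? → (3,2) = 21 − 34 = -13.
Row 1 needs 21; the known cells sum to 4, so (1,3) = 17.
From row 3, 21 − (22 + (-13)) gives (3,3) = 12.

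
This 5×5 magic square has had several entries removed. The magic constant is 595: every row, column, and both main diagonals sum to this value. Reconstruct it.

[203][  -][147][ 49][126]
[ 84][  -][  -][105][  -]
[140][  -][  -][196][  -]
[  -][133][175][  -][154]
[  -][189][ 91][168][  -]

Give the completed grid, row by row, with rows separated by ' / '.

203 70 147 49 126 / 84 161 63 105 182 / 140 42 119 196 98 / 56 133 175 77 154 / 112 189 91 168 35

The remaining cell in row 1 is (1,2) = 595 − 525 = 70.
The remaining cell in column 4 is (4,4) = 595 − 518 = 77.
Using row 4: 133 + 175 + 77 + 154 + ? → (4,1) = 595 − 539 = 56.
Column 1 needs 595; the known cells sum to 483, so (5,1) = 112.
Anti-diagonal: 126 + 105 + 133 + 112 + ? = 595, so (3,3) = 119.
Row 5 needs 595; the known cells sum to 560, so (5,5) = 35.
Column 3 needs 595; the known cells sum to 532, so (2,3) = 63.
Main diagonal: 203 + 119 + 77 + 35 + ? = 595, so (2,2) = 161.
Row 2: 84 + 161 + 63 + 105 + ? = 595, so (2,5) = 182.
Column 2 must total 595; the given cells sum to 553, so (3,2) = 42.
Column 5: 126 + 182 + 154 + 35 + ? = 595, so (3,5) = 98.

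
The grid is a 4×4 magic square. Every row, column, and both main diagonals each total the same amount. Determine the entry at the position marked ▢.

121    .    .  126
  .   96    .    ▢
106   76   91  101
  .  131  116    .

Row 3 is complete and sums to 374; that is the magic constant.
Column 2 must total 374; the given cells sum to 303, so (1,2) = 71.
Main diagonal: 121 + 96 + 91 + ? = 374, so (4,4) = 66.
Row 1: 121 + 71 + 126 + ? = 374, so (1,3) = 56.
Row 4 needs 374; the known cells sum to 313, so (4,1) = 61.
Column 1: 121 + 106 + 61 + ? = 374, so (2,1) = 86.
Column 3: 56 + 91 + 116 + ? = 374, so (2,3) = 111.
Column 4 must total 374; the given cells sum to 293, so (2,4) = 81.

81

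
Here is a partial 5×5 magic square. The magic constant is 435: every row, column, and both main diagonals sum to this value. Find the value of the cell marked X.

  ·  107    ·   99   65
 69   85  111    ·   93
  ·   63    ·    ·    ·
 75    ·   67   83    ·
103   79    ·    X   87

Row 2 needs 435; the known cells sum to 358, so (2,4) = 77.
Using column 2: 107 + 85 + 63 + 79 + ? → (4,2) = 435 − 334 = 101.
The remaining cell in anti-diagonal is (3,3) = 435 − 346 = 89.
The remaining cell in row 4 is (4,5) = 435 − 326 = 109.
Column 5 needs 435; the known cells sum to 354, so (3,5) = 81.
From main diagonal, 435 − (85 + 89 + 83 + 87) gives (1,1) = 91.
Row 1: 91 + 107 + 99 + 65 + ? = 435, so (1,3) = 73.
From column 1, 435 − (91 + 69 + 75 + 103) gives (3,1) = 97.
From column 3, 435 − (73 + 111 + 89 + 67) gives (5,3) = 95.
Using row 3: 97 + 63 + 89 + 81 + ? → (3,4) = 435 − 330 = 105.
The remaining cell in row 5 is (5,4) = 435 − 364 = 71.

71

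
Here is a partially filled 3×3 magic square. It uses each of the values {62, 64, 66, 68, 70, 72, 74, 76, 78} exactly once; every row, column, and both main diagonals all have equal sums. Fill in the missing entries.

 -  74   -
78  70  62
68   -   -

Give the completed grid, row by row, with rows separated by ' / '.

64 74 72 / 78 70 62 / 68 66 76

The 9 entries sum to 630, so each line sums to 630/3 = 210.
Column 1 needs 210; the known cells sum to 146, so (1,1) = 64.
From column 2, 210 − (74 + 70) gives (3,2) = 66.
The remaining cell in main diagonal is (3,3) = 210 − 134 = 76.
From anti-diagonal, 210 − (70 + 68) gives (1,3) = 72.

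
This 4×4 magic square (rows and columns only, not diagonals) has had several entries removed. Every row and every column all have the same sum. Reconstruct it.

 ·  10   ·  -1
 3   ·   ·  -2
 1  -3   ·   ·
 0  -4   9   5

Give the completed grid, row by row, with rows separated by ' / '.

Row 4 is already complete: 0 + -4 + 9 + 5 = 10, so that is the magic constant.
Column 1 needs 10; the known cells sum to 4, so (1,1) = 6.
Column 2 needs 10; the known cells sum to 3, so (2,2) = 7.
Column 4 needs 10; the known cells sum to 2, so (3,4) = 8.
Row 1 must total 10; the given cells sum to 15, so (1,3) = -5.
The remaining cell in row 2 is (2,3) = 10 − 8 = 2.
Row 3 needs 10; the known cells sum to 6, so (3,3) = 4.

6 10 -5 -1 / 3 7 2 -2 / 1 -3 4 8 / 0 -4 9 5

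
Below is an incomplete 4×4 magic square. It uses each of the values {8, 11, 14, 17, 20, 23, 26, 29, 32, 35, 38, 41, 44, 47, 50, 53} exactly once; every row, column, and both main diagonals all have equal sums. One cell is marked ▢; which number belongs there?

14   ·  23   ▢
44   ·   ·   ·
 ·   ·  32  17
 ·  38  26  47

50

The 16 entries sum to 488, so each line sums to 488/4 = 122.
Row 4 must total 122; the given cells sum to 111, so (4,1) = 11.
Using column 1: 14 + 44 + 11 + ? → (3,1) = 122 − 69 = 53.
Using column 3: 23 + 32 + 26 + ? → (2,3) = 122 − 81 = 41.
From main diagonal, 122 − (14 + 32 + 47) gives (2,2) = 29.
The remaining cell in row 2 is (2,4) = 122 − 114 = 8.
Row 3: 53 + 32 + 17 + ? = 122, so (3,2) = 20.
Column 2 needs 122; the known cells sum to 87, so (1,2) = 35.
Column 4: 8 + 17 + 47 + ? = 122, so (1,4) = 50.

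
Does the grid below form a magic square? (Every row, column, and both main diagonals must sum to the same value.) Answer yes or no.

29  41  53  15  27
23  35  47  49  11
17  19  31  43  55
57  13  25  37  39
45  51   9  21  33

Row 1: 29 + 41 + 53 + 15 + 27 = 165.
Row 2: 23 + 35 + 47 + 49 + 11 = 165.
Row 3: 17 + 19 + 31 + 43 + 55 = 165.
Row 4: 57 + 13 + 25 + 37 + 39 = 171.
Row 5: 45 + 51 + 9 + 21 + 33 = 159.
Column 1: 29 + 23 + 17 + 57 + 45 = 171.
Column 2: 41 + 35 + 19 + 13 + 51 = 159.
Column 3: 53 + 47 + 31 + 25 + 9 = 165.
Column 4: 15 + 49 + 43 + 37 + 21 = 165.
Column 5: 27 + 11 + 55 + 39 + 33 = 165.
Main diagonal: 29 + 35 + 31 + 37 + 33 = 165.
Anti-diagonal: 27 + 49 + 31 + 13 + 45 = 165.

No — anti-diagonal sums to 165 but row 5 sums to 159.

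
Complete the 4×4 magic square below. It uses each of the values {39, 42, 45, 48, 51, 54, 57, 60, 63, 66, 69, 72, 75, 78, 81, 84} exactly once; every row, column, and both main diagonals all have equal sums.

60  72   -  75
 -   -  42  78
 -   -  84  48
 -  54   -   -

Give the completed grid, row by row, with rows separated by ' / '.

The 16 entries sum to 984, so each line sums to 984/4 = 246.
Row 1 needs 246; the known cells sum to 207, so (1,3) = 39.
From column 3, 246 − (39 + 42 + 84) gives (4,3) = 81.
Using column 4: 75 + 78 + 48 + ? → (4,4) = 246 − 201 = 45.
The remaining cell in main diagonal is (2,2) = 246 − 189 = 57.
Row 2 needs 246; the known cells sum to 177, so (2,1) = 69.
Row 4: 54 + 81 + 45 + ? = 246, so (4,1) = 66.
From column 1, 246 − (60 + 69 + 66) gives (3,1) = 51.
The remaining cell in column 2 is (3,2) = 246 − 183 = 63.

60 72 39 75 / 69 57 42 78 / 51 63 84 48 / 66 54 81 45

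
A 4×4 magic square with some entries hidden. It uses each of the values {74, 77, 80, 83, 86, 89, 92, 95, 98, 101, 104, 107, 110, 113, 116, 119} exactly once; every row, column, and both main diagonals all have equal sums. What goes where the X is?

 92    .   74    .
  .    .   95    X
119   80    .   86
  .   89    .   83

104

The 16 entries sum to 1544, so each line sums to 1544/4 = 386.
The remaining cell in row 3 is (3,3) = 386 − 285 = 101.
The remaining cell in column 3 is (4,3) = 386 − 270 = 116.
The remaining cell in main diagonal is (2,2) = 386 − 276 = 110.
Row 4 must total 386; the given cells sum to 288, so (4,1) = 98.
Column 1 must total 386; the given cells sum to 309, so (2,1) = 77.
Using column 2: 110 + 80 + 89 + ? → (1,2) = 386 − 279 = 107.
Anti-diagonal needs 386; the known cells sum to 273, so (1,4) = 113.
Using row 2: 77 + 110 + 95 + ? → (2,4) = 386 − 282 = 104.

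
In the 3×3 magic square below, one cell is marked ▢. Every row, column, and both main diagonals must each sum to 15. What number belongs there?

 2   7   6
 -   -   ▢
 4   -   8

The remaining cell in row 3 is (3,2) = 15 − 12 = 3.
Column 1 must total 15; the given cells sum to 6, so (2,1) = 9.
Column 2 needs 15; the known cells sum to 10, so (2,2) = 5.
The remaining cell in column 3 is (2,3) = 15 − 14 = 1.

1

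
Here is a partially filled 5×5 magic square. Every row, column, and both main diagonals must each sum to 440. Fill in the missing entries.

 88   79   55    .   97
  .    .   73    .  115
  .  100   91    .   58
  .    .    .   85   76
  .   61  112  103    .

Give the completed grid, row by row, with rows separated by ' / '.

88 79 55 121 97 / 106 82 73 64 115 / 124 100 91 67 58 / 52 118 109 85 76 / 70 61 112 103 94

Using row 1: 88 + 79 + 55 + 97 + ? → (1,4) = 440 − 319 = 121.
The remaining cell in column 3 is (4,3) = 440 − 331 = 109.
The remaining cell in column 5 is (5,5) = 440 − 346 = 94.
From main diagonal, 440 − (88 + 91 + 85 + 94) gives (2,2) = 82.
Row 5 must total 440; the given cells sum to 370, so (5,1) = 70.
Column 2 needs 440; the known cells sum to 322, so (4,2) = 118.
Anti-diagonal needs 440; the known cells sum to 376, so (2,4) = 64.
From row 2, 440 − (82 + 73 + 64 + 115) gives (2,1) = 106.
Row 4 needs 440; the known cells sum to 388, so (4,1) = 52.
Column 1 needs 440; the known cells sum to 316, so (3,1) = 124.
Column 4 must total 440; the given cells sum to 373, so (3,4) = 67.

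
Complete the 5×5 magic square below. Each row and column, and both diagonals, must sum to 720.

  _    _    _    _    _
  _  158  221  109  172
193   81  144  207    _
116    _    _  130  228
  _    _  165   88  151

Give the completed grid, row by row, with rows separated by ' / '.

137 200 123 186 74 / 60 158 221 109 172 / 193 81 144 207 95 / 116 179 67 130 228 / 214 102 165 88 151

From row 2, 720 − (158 + 221 + 109 + 172) gives (2,1) = 60.
From row 3, 720 − (193 + 81 + 144 + 207) gives (3,5) = 95.
Column 4: 109 + 207 + 130 + 88 + ? = 720, so (1,4) = 186.
Using column 5: 172 + 95 + 228 + 151 + ? → (1,5) = 720 − 646 = 74.
The remaining cell in main diagonal is (1,1) = 720 − 583 = 137.
The remaining cell in column 1 is (5,1) = 720 − 506 = 214.
Anti-diagonal must total 720; the given cells sum to 541, so (4,2) = 179.
Using row 4: 116 + 179 + 130 + 228 + ? → (4,3) = 720 − 653 = 67.
From row 5, 720 − (214 + 165 + 88 + 151) gives (5,2) = 102.
Column 2 needs 720; the known cells sum to 520, so (1,2) = 200.
The remaining cell in column 3 is (1,3) = 720 − 597 = 123.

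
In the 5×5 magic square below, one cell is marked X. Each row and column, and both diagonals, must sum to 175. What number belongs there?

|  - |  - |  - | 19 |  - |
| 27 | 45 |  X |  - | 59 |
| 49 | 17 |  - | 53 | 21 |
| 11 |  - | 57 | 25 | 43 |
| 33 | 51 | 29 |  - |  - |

13

Using row 3: 49 + 17 + 53 + 21 + ? → (3,3) = 175 − 140 = 35.
Row 4: 11 + 57 + 25 + 43 + ? = 175, so (4,2) = 39.
The remaining cell in column 1 is (1,1) = 175 − 120 = 55.
From column 2, 175 − (45 + 17 + 39 + 51) gives (1,2) = 23.
The remaining cell in main diagonal is (5,5) = 175 − 160 = 15.
The remaining cell in row 5 is (5,4) = 175 − 128 = 47.
Using column 4: 19 + 53 + 25 + 47 + ? → (2,4) = 175 − 144 = 31.
Column 5 needs 175; the known cells sum to 138, so (1,5) = 37.
Row 1 must total 175; the given cells sum to 134, so (1,3) = 41.
From row 2, 175 − (27 + 45 + 31 + 59) gives (2,3) = 13.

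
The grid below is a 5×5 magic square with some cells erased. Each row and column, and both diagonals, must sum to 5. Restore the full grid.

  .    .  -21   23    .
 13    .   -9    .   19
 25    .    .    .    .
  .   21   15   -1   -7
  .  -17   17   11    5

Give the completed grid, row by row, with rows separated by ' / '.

The remaining cell in row 4 is (4,1) = 5 − 28 = -23.
Row 5: -17 + 17 + 11 + 5 + ? = 5, so (5,1) = -11.
From column 1, 5 − (13 + 25 + (-23) + (-11)) gives (1,1) = 1.
Column 3: -21 + (-9) + 15 + 17 + ? = 5, so (3,3) = 3.
From main diagonal, 5 − (1 + 3 + (-1) + 5) gives (2,2) = -3.
Row 2 must total 5; the given cells sum to 20, so (2,4) = -15.
The remaining cell in column 4 is (3,4) = 5 − 18 = -13.
Anti-diagonal must total 5; the given cells sum to -2, so (1,5) = 7.
From row 1, 5 − (1 + (-21) + 23 + 7) gives (1,2) = -5.
Using column 2: -5 + (-3) + 21 + (-17) + ? → (3,2) = 5 − (-4) = 9.
Column 5 must total 5; the given cells sum to 24, so (3,5) = -19.

1 -5 -21 23 7 / 13 -3 -9 -15 19 / 25 9 3 -13 -19 / -23 21 15 -1 -7 / -11 -17 17 11 5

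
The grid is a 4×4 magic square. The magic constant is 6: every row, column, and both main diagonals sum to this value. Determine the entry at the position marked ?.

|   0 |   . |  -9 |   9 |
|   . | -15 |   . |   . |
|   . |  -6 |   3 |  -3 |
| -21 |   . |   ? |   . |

-12

Row 1 must total 6; the given cells sum to 0, so (1,2) = 6.
From row 3, 6 − (-6 + 3 + (-3)) gives (3,1) = 12.
From column 1, 6 − (0 + 12 + (-21)) gives (2,1) = 15.
Column 2: 6 + (-15) + (-6) + ? = 6, so (4,2) = 21.
From main diagonal, 6 − (0 + (-15) + 3) gives (4,4) = 18.
The remaining cell in anti-diagonal is (2,3) = 6 − (-18) = 24.
The remaining cell in row 2 is (2,4) = 6 − 24 = -18.
The remaining cell in row 4 is (4,3) = 6 − 18 = -12.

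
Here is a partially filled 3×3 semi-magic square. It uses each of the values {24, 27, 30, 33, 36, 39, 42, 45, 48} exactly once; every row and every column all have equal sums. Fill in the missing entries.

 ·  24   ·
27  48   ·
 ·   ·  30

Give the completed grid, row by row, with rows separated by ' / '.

39 24 45 / 27 48 33 / 42 36 30

The 9 entries sum to 324, so each line sums to 324/3 = 108.
Using row 2: 27 + 48 + ? → (2,3) = 108 − 75 = 33.
From column 2, 108 − (24 + 48) gives (3,2) = 36.
Column 3 needs 108; the known cells sum to 63, so (1,3) = 45.
Using row 1: 24 + 45 + ? → (1,1) = 108 − 69 = 39.
Row 3 must total 108; the given cells sum to 66, so (3,1) = 42.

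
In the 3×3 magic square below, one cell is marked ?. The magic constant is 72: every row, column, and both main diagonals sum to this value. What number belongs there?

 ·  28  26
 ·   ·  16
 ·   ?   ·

Row 1 needs 72; the known cells sum to 54, so (1,1) = 18.
From column 3, 72 − (26 + 16) gives (3,3) = 30.
The remaining cell in main diagonal is (2,2) = 72 − 48 = 24.
From anti-diagonal, 72 − (26 + 24) gives (3,1) = 22.
From row 2, 72 − (24 + 16) gives (2,1) = 32.
The remaining cell in row 3 is (3,2) = 72 − 52 = 20.

20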